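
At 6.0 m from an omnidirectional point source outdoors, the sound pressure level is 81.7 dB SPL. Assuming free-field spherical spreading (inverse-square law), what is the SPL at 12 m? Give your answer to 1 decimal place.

75.7 dB SPL

Free-field point source: level drops by 20·log₁₀ of the distance ratio.
ΔL = −20·log₁₀(12/6.0) = -6.02 dB, so L₂ = 81.7 + (-6.02) = 75.7 dB SPL.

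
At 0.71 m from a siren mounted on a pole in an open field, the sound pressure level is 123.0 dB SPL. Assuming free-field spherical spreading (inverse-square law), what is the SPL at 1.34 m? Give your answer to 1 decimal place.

117.5 dB SPL

For a point source in a free field, ΔL = −20·log₁₀(d₂/d₁).
ΔL = −20·log₁₀(1.34/0.71) = -5.52 dB, so L₂ = 123.0 + (-5.52) = 117.5 dB SPL.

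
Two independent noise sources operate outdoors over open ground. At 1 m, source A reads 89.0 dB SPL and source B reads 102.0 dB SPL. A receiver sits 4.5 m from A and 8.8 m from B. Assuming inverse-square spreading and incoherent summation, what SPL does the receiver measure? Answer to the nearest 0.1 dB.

At the listener: L_A = 89.0 − 20·log₁₀(4.5) = 75.94 dB; L_B = 102.0 − 20·log₁₀(8.8) = 83.11 dB.
Combined: 10·log₁₀(10^(75.94/10)+10^(83.11/10)) = 83.9 dB SPL.

83.9 dB SPL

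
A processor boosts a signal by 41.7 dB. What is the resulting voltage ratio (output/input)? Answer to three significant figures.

Voltage ratio = 10^(dB/20).
10^(41.7/20) = 10^(2.085) = 122.

122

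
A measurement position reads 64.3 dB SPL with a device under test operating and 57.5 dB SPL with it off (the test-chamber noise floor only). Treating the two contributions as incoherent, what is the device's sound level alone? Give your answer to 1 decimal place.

Background correction is a power subtraction:
L_src = 10·log₁₀(10^(64.3/10) − 10^(57.5/10)) = 10·log₁₀(2129000) = 63.3 dB SPL.

63.3 dB SPL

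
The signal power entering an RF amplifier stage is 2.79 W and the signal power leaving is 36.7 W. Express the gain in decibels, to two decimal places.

11.19 dB

For a power ratio, dB = 10·log₁₀(P₂/P₁).
10·log₁₀(36.7/2.79) = 10·log₁₀(13.15) = 11.19 dB.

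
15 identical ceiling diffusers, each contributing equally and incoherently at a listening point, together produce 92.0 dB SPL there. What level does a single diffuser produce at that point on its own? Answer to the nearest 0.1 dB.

15 equal incoherent sources add 10·log₁₀(15) = 11.76 dB over one source.
L_one = 92.0 − 11.76 = 80.2 dB SPL.

80.2 dB SPL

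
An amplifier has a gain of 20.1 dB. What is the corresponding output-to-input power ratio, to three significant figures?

Power ratio = 10^(dB/10).
10^(20.1/10) = 10^(2.010) = 102.

102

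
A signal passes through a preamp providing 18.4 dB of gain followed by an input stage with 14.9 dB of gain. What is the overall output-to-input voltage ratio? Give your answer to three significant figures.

46.2

Net gain = 18.4 + 14.9 = 33.3 dB.
Voltage ratio = 10^(33.3/20) = 46.2.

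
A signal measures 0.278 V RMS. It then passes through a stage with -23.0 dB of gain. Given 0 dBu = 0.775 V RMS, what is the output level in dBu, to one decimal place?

Input level: 20·log₁₀(0.278/0.775) = -8.91 dBu.
Output: -8.91 − 23.0 = -31.9 dBu.

-31.9 dBu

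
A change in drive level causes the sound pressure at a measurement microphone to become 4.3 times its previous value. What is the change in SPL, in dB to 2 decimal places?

12.67 dB

SPL change from a pressure ratio uses the 20·log₁₀ form:
20·log₁₀(4.3) = 12.67 dB.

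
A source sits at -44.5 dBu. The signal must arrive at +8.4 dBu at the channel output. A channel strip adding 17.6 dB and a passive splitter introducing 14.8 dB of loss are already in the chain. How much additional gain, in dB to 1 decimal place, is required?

50.1 dB

The required make-up gain is the shortfall in the dB sum.
G = +8.4 − (-44.5) − 17.6 + 14.8 = 50.1 dB.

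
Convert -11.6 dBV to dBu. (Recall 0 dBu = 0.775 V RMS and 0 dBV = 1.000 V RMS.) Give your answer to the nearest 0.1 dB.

The offset between the scales is 20·log₁₀(0.775/1.000) = −2.214 dB.
So dBu = -11.6 + 2.214 = -9.4 dBu.

-9.4 dBu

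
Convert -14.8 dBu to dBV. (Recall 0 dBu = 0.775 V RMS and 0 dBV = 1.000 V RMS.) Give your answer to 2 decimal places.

-17.01 dBV

The offset between the scales is 20·log₁₀(0.775/1.000) = −2.214 dB.
So dBV = -14.8 − 2.214 = -17.01 dBV.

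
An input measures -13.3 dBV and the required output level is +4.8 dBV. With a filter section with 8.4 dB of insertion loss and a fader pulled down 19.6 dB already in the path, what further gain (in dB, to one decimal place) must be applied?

46.1 dB

The required make-up gain is the shortfall in the dB sum.
G = +4.8 − (-13.3) + 8.4 + 19.6 = 46.1 dB.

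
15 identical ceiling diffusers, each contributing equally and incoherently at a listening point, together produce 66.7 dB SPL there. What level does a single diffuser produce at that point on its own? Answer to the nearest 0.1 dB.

15 equal incoherent sources add 10·log₁₀(15) = 11.76 dB over one source.
L_one = 66.7 − 11.76 = 54.9 dB SPL.

54.9 dB SPL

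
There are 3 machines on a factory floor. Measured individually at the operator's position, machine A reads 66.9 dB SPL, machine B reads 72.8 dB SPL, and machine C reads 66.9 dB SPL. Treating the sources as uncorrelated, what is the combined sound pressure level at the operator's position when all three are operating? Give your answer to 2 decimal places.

Incoherent sources sum as intensities:
L_total = 10·log₁₀(10^(66.9/10) + 10^(72.8/10) + 10^(66.9/10)) = 10·log₁₀(28850000) = 74.60 dB SPL.

74.60 dB SPL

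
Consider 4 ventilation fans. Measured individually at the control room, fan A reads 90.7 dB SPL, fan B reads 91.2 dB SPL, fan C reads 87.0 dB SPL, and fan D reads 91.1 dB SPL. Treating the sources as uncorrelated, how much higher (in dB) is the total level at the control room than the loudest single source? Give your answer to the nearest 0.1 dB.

5.1 dB

Uncorrelated sources add in intensity (power), not in dB.
L_total = 10·log₁₀(10^(90.7/10) + 10^(91.2/10) + 10^(87.0/10) + 10^(91.1/10)) = 96.32 dB SPL.
Excess over the loudest (91.2 dB): 96.32 − 91.2 = 5.1 dB.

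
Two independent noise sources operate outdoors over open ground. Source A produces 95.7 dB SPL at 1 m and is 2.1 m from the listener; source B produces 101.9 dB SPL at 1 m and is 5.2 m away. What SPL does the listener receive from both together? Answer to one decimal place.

91.5 dB SPL

At the listener: L_A = 95.7 − 20·log₁₀(2.1) = 89.26 dB; L_B = 101.9 − 20·log₁₀(5.2) = 87.58 dB.
Combined: 10·log₁₀(10^(89.26/10)+10^(87.58/10)) = 91.5 dB SPL.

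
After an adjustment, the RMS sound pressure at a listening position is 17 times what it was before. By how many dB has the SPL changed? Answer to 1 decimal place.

SPL change from a pressure ratio uses the 20·log₁₀ form:
20·log₁₀(17) = 24.6 dB.

24.6 dB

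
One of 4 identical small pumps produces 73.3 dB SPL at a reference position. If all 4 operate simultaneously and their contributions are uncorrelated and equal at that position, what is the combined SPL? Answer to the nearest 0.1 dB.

4 equal incoherent sources raise the level by 10·log₁₀(4) = 6.02 dB.
L_total = 73.3 + 6.02 = 79.3 dB SPL.

79.3 dB SPL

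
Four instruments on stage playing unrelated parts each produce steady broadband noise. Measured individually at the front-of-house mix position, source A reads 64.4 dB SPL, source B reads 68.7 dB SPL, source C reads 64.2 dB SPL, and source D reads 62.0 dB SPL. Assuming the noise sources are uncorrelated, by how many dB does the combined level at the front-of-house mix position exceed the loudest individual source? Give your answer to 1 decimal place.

2.9 dB

Uncorrelated sources add in intensity (power), not in dB.
L_total = 10·log₁₀(10^(64.4/10) + 10^(68.7/10) + 10^(64.2/10) + 10^(62.0/10)) = 71.58 dB SPL.
Excess over the loudest (68.7 dB): 71.58 − 68.7 = 2.9 dB.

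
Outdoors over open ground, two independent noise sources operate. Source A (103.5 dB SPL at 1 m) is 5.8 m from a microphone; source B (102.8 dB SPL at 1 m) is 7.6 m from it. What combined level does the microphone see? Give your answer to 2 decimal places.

At the listener: L_A = 103.5 − 20·log₁₀(5.8) = 88.231 dB; L_B = 102.8 − 20·log₁₀(7.6) = 85.184 dB.
Combined: 10·log₁₀(10^(88.231/10)+10^(85.184/10)) = 89.98 dB SPL.

89.98 dB SPL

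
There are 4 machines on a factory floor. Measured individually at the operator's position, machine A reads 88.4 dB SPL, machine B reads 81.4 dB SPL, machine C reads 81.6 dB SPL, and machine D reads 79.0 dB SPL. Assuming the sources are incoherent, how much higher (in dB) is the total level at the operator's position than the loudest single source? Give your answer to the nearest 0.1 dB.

1.8 dB

Uncorrelated sources add in intensity (power), not in dB.
L_total = 10·log₁₀(10^(88.4/10) + 10^(81.4/10) + 10^(81.6/10) + 10^(79.0/10)) = 90.23 dB SPL.
Excess over the loudest (88.4 dB): 90.23 − 88.4 = 1.8 dB.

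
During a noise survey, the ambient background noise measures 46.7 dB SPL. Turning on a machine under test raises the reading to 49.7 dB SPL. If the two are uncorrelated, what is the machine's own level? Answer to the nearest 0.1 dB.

Remove the background by subtracting linear intensities:
L_src = 10·log₁₀(10^(49.7/10) − 10^(46.7/10)) = 10·log₁₀(46550) = 46.7 dB SPL.

46.7 dB SPL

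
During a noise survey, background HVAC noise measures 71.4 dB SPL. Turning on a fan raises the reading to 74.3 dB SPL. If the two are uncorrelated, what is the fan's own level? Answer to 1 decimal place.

71.2 dB SPL

Remove the background by subtracting linear intensities:
L_src = 10·log₁₀(10^(74.3/10) − 10^(71.4/10)) = 10·log₁₀(13110000) = 71.2 dB SPL.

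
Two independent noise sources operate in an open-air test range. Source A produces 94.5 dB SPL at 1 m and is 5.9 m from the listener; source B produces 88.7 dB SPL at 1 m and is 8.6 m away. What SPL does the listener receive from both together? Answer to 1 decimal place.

At the listener: L_A = 94.5 − 20·log₁₀(5.9) = 79.08 dB; L_B = 88.7 − 20·log₁₀(8.6) = 70.01 dB.
Combined: 10·log₁₀(10^(79.08/10)+10^(70.01/10)) = 79.6 dB SPL.

79.6 dB SPL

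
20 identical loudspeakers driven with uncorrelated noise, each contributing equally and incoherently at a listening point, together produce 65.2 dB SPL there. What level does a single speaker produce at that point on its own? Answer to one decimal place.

20 equal incoherent sources add 10·log₁₀(20) = 13.01 dB over one source.
L_one = 65.2 − 13.01 = 52.2 dB SPL.

52.2 dB SPL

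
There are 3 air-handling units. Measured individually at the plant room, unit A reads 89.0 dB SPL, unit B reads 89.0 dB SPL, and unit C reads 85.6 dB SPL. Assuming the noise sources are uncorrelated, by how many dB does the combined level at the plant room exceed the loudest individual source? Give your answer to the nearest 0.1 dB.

Uncorrelated sources add in intensity (power), not in dB.
L_total = 10·log₁₀(10^(89.0/10) + 10^(89.0/10) + 10^(85.6/10)) = 92.90 dB SPL.
Excess over the loudest (89.0 dB): 92.90 − 89.0 = 3.9 dB.

3.9 dB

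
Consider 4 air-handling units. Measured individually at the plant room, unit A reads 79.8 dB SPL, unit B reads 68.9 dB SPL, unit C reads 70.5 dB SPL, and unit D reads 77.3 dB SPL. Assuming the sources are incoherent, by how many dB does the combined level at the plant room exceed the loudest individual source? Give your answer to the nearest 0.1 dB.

2.5 dB

Incoherent sources sum as intensities:
L_total = 10·log₁₀(10^(79.8/10) + 10^(68.9/10) + 10^(70.5/10) + 10^(77.3/10)) = 82.26 dB SPL.
Excess over the loudest (79.8 dB): 82.26 − 79.8 = 2.5 dB.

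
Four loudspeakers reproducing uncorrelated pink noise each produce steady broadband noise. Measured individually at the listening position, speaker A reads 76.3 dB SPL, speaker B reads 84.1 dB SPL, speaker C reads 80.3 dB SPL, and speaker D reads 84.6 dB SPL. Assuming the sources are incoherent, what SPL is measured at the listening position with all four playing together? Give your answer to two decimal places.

88.42 dB SPL

Add the sources as powers (linear), then convert back to dB:
L_total = 10·log₁₀(10^(76.3/10) + 10^(84.1/10) + 10^(80.3/10) + 10^(84.6/10)) = 10·log₁₀(695300000) = 88.42 dB SPL.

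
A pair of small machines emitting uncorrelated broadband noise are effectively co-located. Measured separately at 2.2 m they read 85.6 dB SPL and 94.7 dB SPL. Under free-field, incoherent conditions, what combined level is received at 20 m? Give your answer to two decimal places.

76.03 dB SPL

Combined at 2.2 m: 10·log₁₀(10^(85.6/10)+10^(94.7/10)) = 95.204 dB SPL.
Then apply −20·log₁₀(20/2.2) = -19.172 dB → 76.03 dB SPL.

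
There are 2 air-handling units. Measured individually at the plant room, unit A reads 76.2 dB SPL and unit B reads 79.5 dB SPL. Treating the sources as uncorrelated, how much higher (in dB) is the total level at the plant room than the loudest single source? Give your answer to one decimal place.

1.7 dB

Add the sources as powers (linear), then convert back to dB:
L_total = 10·log₁₀(10^(76.2/10) + 10^(79.5/10)) = 81.17 dB SPL.
Excess over the loudest (79.5 dB): 81.17 − 79.5 = 1.7 dB.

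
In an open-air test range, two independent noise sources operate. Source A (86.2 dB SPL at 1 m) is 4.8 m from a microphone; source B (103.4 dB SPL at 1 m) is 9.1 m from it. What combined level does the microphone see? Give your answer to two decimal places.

At the listener: L_A = 86.2 − 20·log₁₀(4.8) = 72.575 dB; L_B = 103.4 − 20·log₁₀(9.1) = 84.219 dB.
Combined: 10·log₁₀(10^(72.575/10)+10^(84.219/10)) = 84.51 dB SPL.

84.51 dB SPL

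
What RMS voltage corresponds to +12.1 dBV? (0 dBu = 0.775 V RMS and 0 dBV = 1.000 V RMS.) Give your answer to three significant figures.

4.03 V

V = 1.000 V × 10^(+12.1/20).
= 1.000 × 4.027 = 4.03 V.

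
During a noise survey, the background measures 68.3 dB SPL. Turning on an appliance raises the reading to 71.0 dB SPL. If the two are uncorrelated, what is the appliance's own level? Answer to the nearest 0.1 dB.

67.7 dB SPL

Subtract intensities: L_src = 10·log₁₀(10^(L_total/10) − 10^(L_bg/10)).
L_src = 10·log₁₀(10^(71.0/10) − 10^(68.3/10)) = 10·log₁₀(5828000) = 67.7 dB SPL.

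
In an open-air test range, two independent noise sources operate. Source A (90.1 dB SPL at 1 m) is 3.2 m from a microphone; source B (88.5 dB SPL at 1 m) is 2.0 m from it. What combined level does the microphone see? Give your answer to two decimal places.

At the listener: L_A = 90.1 − 20·log₁₀(3.2) = 79.997 dB; L_B = 88.5 − 20·log₁₀(2.0) = 82.479 dB.
Combined: 10·log₁₀(10^(79.997/10)+10^(82.479/10)) = 84.42 dB SPL.

84.42 dB SPL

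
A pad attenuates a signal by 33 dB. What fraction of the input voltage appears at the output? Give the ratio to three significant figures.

Voltage ratio = 10^(dB/20).
10^(-33/20) = 10^(-1.650) = 0.0224.

0.0224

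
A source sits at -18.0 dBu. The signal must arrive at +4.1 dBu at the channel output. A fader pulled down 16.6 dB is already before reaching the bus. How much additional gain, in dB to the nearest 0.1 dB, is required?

38.7 dB

The required make-up gain is the shortfall in the dB sum.
G = +4.1 − (-18.0) + 16.6 = 38.7 dB.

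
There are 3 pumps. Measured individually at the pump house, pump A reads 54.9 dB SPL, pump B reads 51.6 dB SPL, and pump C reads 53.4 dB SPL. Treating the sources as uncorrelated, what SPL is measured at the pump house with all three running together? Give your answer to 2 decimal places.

58.28 dB SPL

Incoherent sources sum as intensities:
L_total = 10·log₁₀(10^(54.9/10) + 10^(51.6/10) + 10^(53.4/10)) = 10·log₁₀(672300) = 58.28 dB SPL.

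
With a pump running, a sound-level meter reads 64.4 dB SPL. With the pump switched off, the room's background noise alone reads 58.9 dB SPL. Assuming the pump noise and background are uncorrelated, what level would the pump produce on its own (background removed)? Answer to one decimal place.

63.0 dB SPL

Subtract intensities: L_src = 10·log₁₀(10^(L_total/10) − 10^(L_bg/10)).
L_src = 10·log₁₀(10^(64.4/10) − 10^(58.9/10)) = 10·log₁₀(1978000) = 63.0 dB SPL.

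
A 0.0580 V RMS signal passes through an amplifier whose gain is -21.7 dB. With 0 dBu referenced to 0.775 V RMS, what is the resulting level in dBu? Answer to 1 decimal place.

-44.2 dBu

Input level: 20·log₁₀(0.0580/0.775) = -22.52 dBu.
Output: -22.52 − 21.7 = -44.2 dBu.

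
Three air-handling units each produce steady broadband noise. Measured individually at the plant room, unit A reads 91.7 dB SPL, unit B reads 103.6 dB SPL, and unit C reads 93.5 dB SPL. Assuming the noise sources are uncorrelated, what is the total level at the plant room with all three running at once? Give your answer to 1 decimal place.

Add the sources as powers (linear), then convert back to dB:
L_total = 10·log₁₀(10^(91.7/10) + 10^(103.6/10) + 10^(93.5/10)) = 10·log₁₀(26627000000) = 104.3 dB SPL.

104.3 dB SPL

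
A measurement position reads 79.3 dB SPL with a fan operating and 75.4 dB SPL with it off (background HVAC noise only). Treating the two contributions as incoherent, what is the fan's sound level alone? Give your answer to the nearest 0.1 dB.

77.0 dB SPL

Background correction is a power subtraction:
L_src = 10·log₁₀(10^(79.3/10) − 10^(75.4/10)) = 10·log₁₀(50440000) = 77.0 dB SPL.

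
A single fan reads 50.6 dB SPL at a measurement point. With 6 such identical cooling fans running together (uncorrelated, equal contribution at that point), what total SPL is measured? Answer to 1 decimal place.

58.4 dB SPL

6 equal incoherent sources raise the level by 10·log₁₀(6) = 7.78 dB.
L_total = 50.6 + 7.78 = 58.4 dB SPL.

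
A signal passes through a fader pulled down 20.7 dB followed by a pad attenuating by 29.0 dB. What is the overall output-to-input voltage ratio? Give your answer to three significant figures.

Net gain = (−20.7) + (−29.0) = -49.7 dB.
Voltage ratio = 10^(-49.7/20) = 0.00327.

0.00327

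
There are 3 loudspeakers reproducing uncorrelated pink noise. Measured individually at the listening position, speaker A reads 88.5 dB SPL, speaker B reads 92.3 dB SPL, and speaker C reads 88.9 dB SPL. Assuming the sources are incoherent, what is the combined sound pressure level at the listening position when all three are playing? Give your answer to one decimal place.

Incoherent sources sum as intensities:
L_total = 10·log₁₀(10^(88.5/10) + 10^(92.3/10) + 10^(88.9/10)) = 10·log₁₀(3182000000) = 95.0 dB SPL.

95.0 dB SPL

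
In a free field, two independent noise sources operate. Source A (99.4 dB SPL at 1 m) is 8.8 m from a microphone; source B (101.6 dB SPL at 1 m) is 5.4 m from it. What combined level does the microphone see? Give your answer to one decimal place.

87.8 dB SPL

At the listener: L_A = 99.4 − 20·log₁₀(8.8) = 80.51 dB; L_B = 101.6 − 20·log₁₀(5.4) = 86.95 dB.
Combined: 10·log₁₀(10^(80.51/10)+10^(86.95/10)) = 87.8 dB SPL.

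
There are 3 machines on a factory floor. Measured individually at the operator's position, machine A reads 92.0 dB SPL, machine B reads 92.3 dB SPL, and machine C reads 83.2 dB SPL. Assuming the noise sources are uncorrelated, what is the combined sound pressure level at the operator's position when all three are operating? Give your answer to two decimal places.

95.43 dB SPL

Add the sources as powers (linear), then convert back to dB:
L_total = 10·log₁₀(10^(92.0/10) + 10^(92.3/10) + 10^(83.2/10)) = 10·log₁₀(3492000000) = 95.43 dB SPL.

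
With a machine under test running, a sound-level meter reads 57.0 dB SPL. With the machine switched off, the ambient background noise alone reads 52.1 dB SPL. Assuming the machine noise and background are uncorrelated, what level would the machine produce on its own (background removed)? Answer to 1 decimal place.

55.3 dB SPL

Background correction is a power subtraction:
L_src = 10·log₁₀(10^(57.0/10) − 10^(52.1/10)) = 10·log₁₀(339000) = 55.3 dB SPL.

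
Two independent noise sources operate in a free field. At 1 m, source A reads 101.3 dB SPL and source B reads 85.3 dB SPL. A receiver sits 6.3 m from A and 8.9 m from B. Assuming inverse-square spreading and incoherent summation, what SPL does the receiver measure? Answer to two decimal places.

85.37 dB SPL

At the listener: L_A = 101.3 − 20·log₁₀(6.3) = 85.313 dB; L_B = 85.3 − 20·log₁₀(8.9) = 66.312 dB.
Combined: 10·log₁₀(10^(85.313/10)+10^(66.312/10)) = 85.37 dB SPL.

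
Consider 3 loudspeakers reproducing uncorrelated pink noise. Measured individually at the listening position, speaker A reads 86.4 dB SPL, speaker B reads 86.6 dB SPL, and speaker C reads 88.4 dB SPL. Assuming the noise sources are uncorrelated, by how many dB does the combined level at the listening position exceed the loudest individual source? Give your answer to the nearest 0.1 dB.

3.6 dB

Uncorrelated sources add in intensity (power), not in dB.
L_total = 10·log₁₀(10^(86.4/10) + 10^(86.6/10) + 10^(88.4/10)) = 92.00 dB SPL.
Excess over the loudest (88.4 dB): 92.00 − 88.4 = 3.6 dB.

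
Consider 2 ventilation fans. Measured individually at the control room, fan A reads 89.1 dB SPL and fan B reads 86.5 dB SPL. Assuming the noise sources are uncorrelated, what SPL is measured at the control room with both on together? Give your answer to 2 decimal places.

91.00 dB SPL

Uncorrelated sources add in intensity (power), not in dB.
L_total = 10·log₁₀(10^(89.1/10) + 10^(86.5/10)) = 10·log₁₀(1260000000) = 91.00 dB SPL.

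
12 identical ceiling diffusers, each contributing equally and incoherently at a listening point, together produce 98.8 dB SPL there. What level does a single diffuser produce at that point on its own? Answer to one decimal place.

12 equal incoherent sources add 10·log₁₀(12) = 10.79 dB over one source.
L_one = 98.8 − 10.79 = 88.0 dB SPL.

88.0 dB SPL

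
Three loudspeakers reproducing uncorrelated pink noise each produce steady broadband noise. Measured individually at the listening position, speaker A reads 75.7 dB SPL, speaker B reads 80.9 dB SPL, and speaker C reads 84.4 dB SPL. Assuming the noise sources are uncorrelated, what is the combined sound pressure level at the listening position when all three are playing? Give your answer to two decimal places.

Incoherent sources sum as intensities:
L_total = 10·log₁₀(10^(75.7/10) + 10^(80.9/10) + 10^(84.4/10)) = 10·log₁₀(435600000) = 86.39 dB SPL.

86.39 dB SPL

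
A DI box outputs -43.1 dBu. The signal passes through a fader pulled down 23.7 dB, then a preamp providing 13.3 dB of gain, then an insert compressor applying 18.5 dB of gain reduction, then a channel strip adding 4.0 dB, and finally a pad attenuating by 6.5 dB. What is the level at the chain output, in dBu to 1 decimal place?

In dB, series stages simply add:
-43.1 − 23.7 + 13.3 − 18.5 + 4.0 − 6.5 = -74.5 dBu.

-74.5 dBu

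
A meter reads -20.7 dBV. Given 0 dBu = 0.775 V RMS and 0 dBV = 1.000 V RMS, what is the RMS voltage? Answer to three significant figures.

0.0923 V

V = 1.000 V × 10^(-20.7/20).
= 1.000 × 0.09226 = 0.0923 V.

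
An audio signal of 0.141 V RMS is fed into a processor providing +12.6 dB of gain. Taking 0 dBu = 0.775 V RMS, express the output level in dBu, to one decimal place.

Input level: 20·log₁₀(0.141/0.775) = -14.80 dBu.
Output: -14.80 + 12.6 = -2.2 dBu.

-2.2 dBu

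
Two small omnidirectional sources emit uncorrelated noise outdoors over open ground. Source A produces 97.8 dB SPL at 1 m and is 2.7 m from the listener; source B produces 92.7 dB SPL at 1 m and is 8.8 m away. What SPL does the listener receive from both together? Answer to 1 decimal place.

At the listener: L_A = 97.8 − 20·log₁₀(2.7) = 89.17 dB; L_B = 92.7 − 20·log₁₀(8.8) = 73.81 dB.
Combined: 10·log₁₀(10^(89.17/10)+10^(73.81/10)) = 89.3 dB SPL.

89.3 dB SPL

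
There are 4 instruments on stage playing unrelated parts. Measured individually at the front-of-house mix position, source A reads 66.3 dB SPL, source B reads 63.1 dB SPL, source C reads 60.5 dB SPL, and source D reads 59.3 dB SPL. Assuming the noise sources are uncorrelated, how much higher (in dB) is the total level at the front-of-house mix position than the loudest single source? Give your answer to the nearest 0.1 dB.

2.9 dB

Uncorrelated sources add in intensity (power), not in dB.
L_total = 10·log₁₀(10^(66.3/10) + 10^(63.1/10) + 10^(60.5/10) + 10^(59.3/10)) = 69.18 dB SPL.
Excess over the loudest (66.3 dB): 69.18 − 66.3 = 2.9 dB.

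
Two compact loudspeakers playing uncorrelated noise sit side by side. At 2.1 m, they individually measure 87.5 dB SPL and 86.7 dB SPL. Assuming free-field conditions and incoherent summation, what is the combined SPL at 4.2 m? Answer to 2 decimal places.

84.11 dB SPL

Combined at 2.1 m: 10·log₁₀(10^(87.5/10)+10^(86.7/10)) = 90.129 dB SPL.
Then apply −20·log₁₀(4.2/2.1) = -6.021 dB → 84.11 dB SPL.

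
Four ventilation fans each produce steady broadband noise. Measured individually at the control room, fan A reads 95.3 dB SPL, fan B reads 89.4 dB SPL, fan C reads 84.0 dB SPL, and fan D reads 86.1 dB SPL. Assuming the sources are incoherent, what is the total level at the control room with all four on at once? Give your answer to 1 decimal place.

Add the sources as powers (linear), then convert back to dB:
L_total = 10·log₁₀(10^(95.3/10) + 10^(89.4/10) + 10^(84.0/10) + 10^(86.1/10)) = 10·log₁₀(4918000000) = 96.9 dB SPL.

96.9 dB SPL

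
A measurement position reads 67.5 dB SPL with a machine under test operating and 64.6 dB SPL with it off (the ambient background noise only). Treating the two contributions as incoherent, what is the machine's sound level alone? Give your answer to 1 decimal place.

Background correction is a power subtraction:
L_src = 10·log₁₀(10^(67.5/10) − 10^(64.6/10)) = 10·log₁₀(2739000) = 64.4 dB SPL.

64.4 dB SPL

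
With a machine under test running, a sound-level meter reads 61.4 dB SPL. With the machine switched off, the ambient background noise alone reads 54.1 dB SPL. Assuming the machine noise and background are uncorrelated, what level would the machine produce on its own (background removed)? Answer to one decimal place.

Subtract intensities: L_src = 10·log₁₀(10^(L_total/10) − 10^(L_bg/10)).
L_src = 10·log₁₀(10^(61.4/10) − 10^(54.1/10)) = 10·log₁₀(1123000) = 60.5 dB SPL.

60.5 dB SPL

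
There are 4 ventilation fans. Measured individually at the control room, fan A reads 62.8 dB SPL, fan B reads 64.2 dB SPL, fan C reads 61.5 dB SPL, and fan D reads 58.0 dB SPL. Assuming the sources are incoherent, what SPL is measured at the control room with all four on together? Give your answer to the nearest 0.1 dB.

68.2 dB SPL

Uncorrelated sources add in intensity (power), not in dB.
L_total = 10·log₁₀(10^(62.8/10) + 10^(64.2/10) + 10^(61.5/10) + 10^(58.0/10)) = 10·log₁₀(6579000) = 68.2 dB SPL.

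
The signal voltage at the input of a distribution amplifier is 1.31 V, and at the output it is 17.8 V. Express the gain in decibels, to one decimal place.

22.7 dB

Voltage ratio → dB uses the 20·log₁₀ form:
20·log₁₀(17.8/1.31) = 20·log₁₀(13.59) = 22.7 dB.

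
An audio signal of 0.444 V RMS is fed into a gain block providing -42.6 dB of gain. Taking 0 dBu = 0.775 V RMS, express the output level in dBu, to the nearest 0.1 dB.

-47.4 dBu

Input level: 20·log₁₀(0.444/0.775) = -4.84 dBu.
Output: -4.84 − 42.6 = -47.4 dBu.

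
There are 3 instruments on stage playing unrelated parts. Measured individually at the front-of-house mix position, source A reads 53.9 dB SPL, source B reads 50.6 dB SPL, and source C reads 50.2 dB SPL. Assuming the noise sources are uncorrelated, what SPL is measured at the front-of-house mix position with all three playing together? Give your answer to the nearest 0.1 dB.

Uncorrelated sources add in intensity (power), not in dB.
L_total = 10·log₁₀(10^(53.9/10) + 10^(50.6/10) + 10^(50.2/10)) = 10·log₁₀(465000) = 56.7 dB SPL.

56.7 dB SPL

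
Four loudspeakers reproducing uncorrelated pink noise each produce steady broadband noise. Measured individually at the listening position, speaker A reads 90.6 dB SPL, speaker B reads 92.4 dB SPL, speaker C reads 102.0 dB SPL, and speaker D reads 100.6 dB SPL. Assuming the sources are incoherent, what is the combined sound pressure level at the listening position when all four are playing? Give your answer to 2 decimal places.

104.80 dB SPL

Incoherent sources sum as intensities:
L_total = 10·log₁₀(10^(90.6/10) + 10^(92.4/10) + 10^(102.0/10) + 10^(100.6/10)) = 10·log₁₀(30216000000) = 104.80 dB SPL.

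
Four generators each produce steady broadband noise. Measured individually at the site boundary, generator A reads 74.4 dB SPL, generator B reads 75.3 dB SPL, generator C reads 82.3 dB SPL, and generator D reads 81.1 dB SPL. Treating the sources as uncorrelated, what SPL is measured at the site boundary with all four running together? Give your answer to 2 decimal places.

Add the sources as powers (linear), then convert back to dB:
L_total = 10·log₁₀(10^(74.4/10) + 10^(75.3/10) + 10^(82.3/10) + 10^(81.1/10)) = 10·log₁₀(360100000) = 85.56 dB SPL.

85.56 dB SPL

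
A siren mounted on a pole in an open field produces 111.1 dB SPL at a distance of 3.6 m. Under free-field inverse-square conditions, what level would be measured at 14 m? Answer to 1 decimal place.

Inverse-square spreading gives ΔL = −20·log₁₀(d₂/d₁).
ΔL = −20·log₁₀(14/3.6) = -11.80 dB, so L₂ = 111.1 + (-11.80) = 99.3 dB SPL.

99.3 dB SPL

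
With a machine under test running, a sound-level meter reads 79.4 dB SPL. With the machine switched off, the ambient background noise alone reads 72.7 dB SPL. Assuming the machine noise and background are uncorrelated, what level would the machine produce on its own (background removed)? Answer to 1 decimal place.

Remove the background by subtracting linear intensities:
L_src = 10·log₁₀(10^(79.4/10) − 10^(72.7/10)) = 10·log₁₀(68480000) = 78.4 dB SPL.

78.4 dB SPL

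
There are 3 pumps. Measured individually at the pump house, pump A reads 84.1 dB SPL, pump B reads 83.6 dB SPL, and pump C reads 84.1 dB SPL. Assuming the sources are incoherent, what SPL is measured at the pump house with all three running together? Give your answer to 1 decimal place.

88.7 dB SPL

Add the sources as powers (linear), then convert back to dB:
L_total = 10·log₁₀(10^(84.1/10) + 10^(83.6/10) + 10^(84.1/10)) = 10·log₁₀(743200000) = 88.7 dB SPL.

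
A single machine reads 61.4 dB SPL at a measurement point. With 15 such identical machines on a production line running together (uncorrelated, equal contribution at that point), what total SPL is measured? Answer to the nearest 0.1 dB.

15 equal incoherent sources raise the level by 10·log₁₀(15) = 11.76 dB.
L_total = 61.4 + 11.76 = 73.2 dB SPL.

73.2 dB SPL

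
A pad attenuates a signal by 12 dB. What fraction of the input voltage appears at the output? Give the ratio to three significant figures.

Voltage ratio = 10^(dB/20).
10^(-12/20) = 10^(-0.6000) = 0.251.

0.251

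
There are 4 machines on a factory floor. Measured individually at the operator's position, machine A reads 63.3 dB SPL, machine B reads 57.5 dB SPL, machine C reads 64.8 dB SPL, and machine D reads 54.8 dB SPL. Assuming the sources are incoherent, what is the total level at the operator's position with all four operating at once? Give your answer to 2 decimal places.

67.80 dB SPL

Incoherent sources sum as intensities:
L_total = 10·log₁₀(10^(63.3/10) + 10^(57.5/10) + 10^(64.8/10) + 10^(54.8/10)) = 10·log₁₀(6022000) = 67.80 dB SPL.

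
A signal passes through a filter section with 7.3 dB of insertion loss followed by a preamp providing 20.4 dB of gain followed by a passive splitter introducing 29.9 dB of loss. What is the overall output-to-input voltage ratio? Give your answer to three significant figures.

Net gain = (−7.3) + 20.4 + (−29.9) = -16.8 dB.
Voltage ratio = 10^(-16.8/20) = 0.145.

0.145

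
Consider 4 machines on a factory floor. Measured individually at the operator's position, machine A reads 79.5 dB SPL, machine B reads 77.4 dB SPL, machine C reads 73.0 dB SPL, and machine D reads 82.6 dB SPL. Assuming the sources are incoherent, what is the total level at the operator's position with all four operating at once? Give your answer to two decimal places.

85.39 dB SPL

Incoherent sources sum as intensities:
L_total = 10·log₁₀(10^(79.5/10) + 10^(77.4/10) + 10^(73.0/10) + 10^(82.6/10)) = 10·log₁₀(346000000) = 85.39 dB SPL.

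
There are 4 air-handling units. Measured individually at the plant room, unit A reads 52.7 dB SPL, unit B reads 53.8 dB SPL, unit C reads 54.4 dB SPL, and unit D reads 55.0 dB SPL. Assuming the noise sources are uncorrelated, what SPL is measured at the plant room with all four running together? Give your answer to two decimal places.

60.08 dB SPL

Add the sources as powers (linear), then convert back to dB:
L_total = 10·log₁₀(10^(52.7/10) + 10^(53.8/10) + 10^(54.4/10) + 10^(55.0/10)) = 10·log₁₀(1018000) = 60.08 dB SPL.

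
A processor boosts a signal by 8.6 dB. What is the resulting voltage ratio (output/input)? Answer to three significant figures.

Voltage ratio = 10^(dB/20).
10^(8.6/20) = 10^(0.4300) = 2.69.

2.69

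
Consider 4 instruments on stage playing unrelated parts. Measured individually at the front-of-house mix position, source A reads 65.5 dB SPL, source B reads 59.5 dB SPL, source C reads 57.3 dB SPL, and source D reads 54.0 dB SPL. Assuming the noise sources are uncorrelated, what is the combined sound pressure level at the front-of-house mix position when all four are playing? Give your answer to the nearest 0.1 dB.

67.2 dB SPL

Uncorrelated sources add in intensity (power), not in dB.
L_total = 10·log₁₀(10^(65.5/10) + 10^(59.5/10) + 10^(57.3/10) + 10^(54.0/10)) = 10·log₁₀(5228000) = 67.2 dB SPL.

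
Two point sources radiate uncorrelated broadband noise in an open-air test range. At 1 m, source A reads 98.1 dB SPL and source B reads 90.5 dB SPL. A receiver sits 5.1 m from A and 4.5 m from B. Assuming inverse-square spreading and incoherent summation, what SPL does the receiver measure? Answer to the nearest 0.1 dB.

At the listener: L_A = 98.1 − 20·log₁₀(5.1) = 83.95 dB; L_B = 90.5 − 20·log₁₀(4.5) = 77.44 dB.
Combined: 10·log₁₀(10^(83.95/10)+10^(77.44/10)) = 84.8 dB SPL.

84.8 dB SPL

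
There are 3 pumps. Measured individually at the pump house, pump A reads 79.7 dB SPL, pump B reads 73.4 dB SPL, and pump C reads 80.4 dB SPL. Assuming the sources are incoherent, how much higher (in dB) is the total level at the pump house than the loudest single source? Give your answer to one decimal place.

3.1 dB

Uncorrelated sources add in intensity (power), not in dB.
L_total = 10·log₁₀(10^(79.7/10) + 10^(73.4/10) + 10^(80.4/10)) = 83.52 dB SPL.
Excess over the loudest (80.4 dB): 83.52 − 80.4 = 3.1 dB.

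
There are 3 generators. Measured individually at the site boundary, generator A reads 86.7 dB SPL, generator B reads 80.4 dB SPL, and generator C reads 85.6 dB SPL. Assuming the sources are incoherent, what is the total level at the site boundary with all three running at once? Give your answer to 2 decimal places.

89.73 dB SPL

Add the sources as powers (linear), then convert back to dB:
L_total = 10·log₁₀(10^(86.7/10) + 10^(80.4/10) + 10^(85.6/10)) = 10·log₁₀(940500000) = 89.73 dB SPL.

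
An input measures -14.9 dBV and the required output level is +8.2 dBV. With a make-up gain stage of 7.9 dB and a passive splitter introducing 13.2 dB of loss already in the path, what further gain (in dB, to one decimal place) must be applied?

The required make-up gain is the shortfall in the dB sum.
G = +8.2 − (-14.9) − 7.9 + 13.2 = 28.4 dB.

28.4 dB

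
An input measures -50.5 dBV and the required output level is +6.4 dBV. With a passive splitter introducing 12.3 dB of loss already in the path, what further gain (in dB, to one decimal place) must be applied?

The required make-up gain is the shortfall in the dB sum.
G = +6.4 − (-50.5) + 12.3 = 69.2 dB.

69.2 dB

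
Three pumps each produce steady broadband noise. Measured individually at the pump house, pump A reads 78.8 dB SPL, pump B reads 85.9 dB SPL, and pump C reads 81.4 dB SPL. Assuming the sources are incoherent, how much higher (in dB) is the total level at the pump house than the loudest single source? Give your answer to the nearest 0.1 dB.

Incoherent sources sum as intensities:
L_total = 10·log₁₀(10^(78.8/10) + 10^(85.9/10) + 10^(81.4/10)) = 87.80 dB SPL.
Excess over the loudest (85.9 dB): 87.80 − 85.9 = 1.9 dB.

1.9 dB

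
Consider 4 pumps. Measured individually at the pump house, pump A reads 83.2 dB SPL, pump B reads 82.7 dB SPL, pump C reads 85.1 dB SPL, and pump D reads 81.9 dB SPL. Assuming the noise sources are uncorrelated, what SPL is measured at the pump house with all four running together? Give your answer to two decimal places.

Add the sources as powers (linear), then convert back to dB:
L_total = 10·log₁₀(10^(83.2/10) + 10^(82.7/10) + 10^(85.1/10) + 10^(81.9/10)) = 10·log₁₀(873600000) = 89.41 dB SPL.

89.41 dB SPL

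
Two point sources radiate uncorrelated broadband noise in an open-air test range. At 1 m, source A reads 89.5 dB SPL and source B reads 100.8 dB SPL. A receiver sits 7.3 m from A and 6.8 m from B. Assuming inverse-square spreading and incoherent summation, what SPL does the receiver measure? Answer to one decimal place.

84.4 dB SPL

At the listener: L_A = 89.5 − 20·log₁₀(7.3) = 72.23 dB; L_B = 100.8 − 20·log₁₀(6.8) = 84.15 dB.
Combined: 10·log₁₀(10^(72.23/10)+10^(84.15/10)) = 84.4 dB SPL.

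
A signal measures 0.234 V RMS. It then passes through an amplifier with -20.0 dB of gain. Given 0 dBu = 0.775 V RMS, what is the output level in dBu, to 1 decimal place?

-30.4 dBu

Input level: 20·log₁₀(0.234/0.775) = -10.40 dBu.
Output: -10.40 − 20.0 = -30.4 dBu.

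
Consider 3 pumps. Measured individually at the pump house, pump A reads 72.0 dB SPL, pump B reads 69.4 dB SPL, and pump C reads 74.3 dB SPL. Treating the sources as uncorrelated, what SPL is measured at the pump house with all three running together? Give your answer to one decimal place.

77.1 dB SPL

Incoherent sources sum as intensities:
L_total = 10·log₁₀(10^(72.0/10) + 10^(69.4/10) + 10^(74.3/10)) = 10·log₁₀(51470000) = 77.1 dB SPL.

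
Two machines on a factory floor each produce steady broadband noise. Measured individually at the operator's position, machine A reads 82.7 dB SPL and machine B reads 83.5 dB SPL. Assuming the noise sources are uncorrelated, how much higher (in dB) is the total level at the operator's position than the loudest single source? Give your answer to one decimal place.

2.6 dB

Uncorrelated sources add in intensity (power), not in dB.
L_total = 10·log₁₀(10^(82.7/10) + 10^(83.5/10)) = 86.13 dB SPL.
Excess over the loudest (83.5 dB): 86.13 − 83.5 = 2.6 dB.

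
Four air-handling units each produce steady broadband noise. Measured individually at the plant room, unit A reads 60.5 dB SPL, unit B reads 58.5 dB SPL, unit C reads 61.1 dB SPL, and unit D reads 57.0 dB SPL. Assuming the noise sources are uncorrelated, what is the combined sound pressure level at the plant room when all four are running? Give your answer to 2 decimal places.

Incoherent sources sum as intensities:
L_total = 10·log₁₀(10^(60.5/10) + 10^(58.5/10) + 10^(61.1/10) + 10^(57.0/10)) = 10·log₁₀(3619000) = 65.59 dB SPL.

65.59 dB SPL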